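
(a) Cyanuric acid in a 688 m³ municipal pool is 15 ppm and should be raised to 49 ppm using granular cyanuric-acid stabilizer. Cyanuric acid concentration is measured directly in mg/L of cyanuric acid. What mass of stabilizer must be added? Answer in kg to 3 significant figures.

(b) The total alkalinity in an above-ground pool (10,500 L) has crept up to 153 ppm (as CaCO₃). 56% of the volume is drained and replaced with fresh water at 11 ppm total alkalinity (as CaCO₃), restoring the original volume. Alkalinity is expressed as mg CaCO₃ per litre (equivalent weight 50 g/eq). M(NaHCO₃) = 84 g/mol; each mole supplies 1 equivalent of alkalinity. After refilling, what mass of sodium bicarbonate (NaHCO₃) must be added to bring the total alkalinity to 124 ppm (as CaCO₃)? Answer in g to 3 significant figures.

(a) 23.4 kg; (b) 891 g

(a) Volume: 688 m³ = 688,000 L.
(a) CYA to add: (49 − 15) = 34 mg/L × 688,000 L = 23,390 g cyanuric acid.

(b) After draining 56% and refilling: 153 × 0.44 + 11 × 0.56 = 73.48 ppm.
(b) Deficit to target: 124 − 73.48 = 50.52 mg/L.
(b) As CaCO₃: 50.52 mg/L × 10,500 L = 530.5 g; ÷ 50 g/eq ÷ 1 = 10.61 mol NaHCO₃.
(b) Mass: 10.61 × 84 = 891.2 g.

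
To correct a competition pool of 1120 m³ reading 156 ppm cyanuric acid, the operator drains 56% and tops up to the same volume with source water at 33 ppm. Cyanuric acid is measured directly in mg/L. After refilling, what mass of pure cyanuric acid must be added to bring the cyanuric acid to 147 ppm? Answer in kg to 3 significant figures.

67.1 kg

Volume: 1120 m³ = 1,120,000 L.
After draining 56% and refilling: 156 × 0.44 + 33 × 0.56 = 87.12 ppm.
Deficit to target: 147 − 87.12 = 59.88 mg/L.
Mass: 59.88 mg/L × 1,120,000 L = 67,070 g cyanuric acid.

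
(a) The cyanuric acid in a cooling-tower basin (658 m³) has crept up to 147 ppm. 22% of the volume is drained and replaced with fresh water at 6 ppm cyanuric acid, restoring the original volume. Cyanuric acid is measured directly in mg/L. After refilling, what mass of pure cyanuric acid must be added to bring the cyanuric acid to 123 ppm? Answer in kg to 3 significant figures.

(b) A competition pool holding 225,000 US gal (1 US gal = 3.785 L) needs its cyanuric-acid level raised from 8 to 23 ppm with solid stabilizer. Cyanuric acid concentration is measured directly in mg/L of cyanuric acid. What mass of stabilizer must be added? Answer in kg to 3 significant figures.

(a) 4.62 kg; (b) 12.8 kg

(a) Volume: 658 m³ = 658,000 L.
(a) After draining 22% and refilling: 147 × 0.78 + 6 × 0.22 = 115.98 ppm.
(a) Deficit to target: 123 − 115.98 = 7.02 mg/L.
(a) Mass: 7.02 mg/L × 658,000 L = 4619 g cyanuric acid.

(b) Volume: 225,000 US gal × 3.785 L/gal = 851,625 L.
(b) CYA to add: (23 − 8) = 15 mg/L × 851,625 L = 12,770 g cyanuric acid.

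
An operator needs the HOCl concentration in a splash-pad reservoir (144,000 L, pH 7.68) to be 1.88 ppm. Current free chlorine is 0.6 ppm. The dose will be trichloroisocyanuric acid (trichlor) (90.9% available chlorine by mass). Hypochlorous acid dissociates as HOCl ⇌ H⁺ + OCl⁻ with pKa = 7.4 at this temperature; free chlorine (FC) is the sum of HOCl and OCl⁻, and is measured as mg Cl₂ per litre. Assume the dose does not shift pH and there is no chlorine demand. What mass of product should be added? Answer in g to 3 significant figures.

770 g

[OCl⁻]/[HOCl] = 10^(pH − pKa) = 10^(7.68 − 7.4) = 1.905; fraction as HOCl = 1/(1 + 1.905) = 0.3442.
Free chlorine required for 1.88 ppm HOCl: 1.88 / 0.3442 = 5.462 ppm.
FC to add: 5.462 − 0.6 = 4.862 mg/L as Cl₂.
Cl₂ equivalent: 4.862 mg/L × 144,000 L = 700.2 g.
Product at 90.9% available Cl: 700.2 / 0.909 = 770.3 g.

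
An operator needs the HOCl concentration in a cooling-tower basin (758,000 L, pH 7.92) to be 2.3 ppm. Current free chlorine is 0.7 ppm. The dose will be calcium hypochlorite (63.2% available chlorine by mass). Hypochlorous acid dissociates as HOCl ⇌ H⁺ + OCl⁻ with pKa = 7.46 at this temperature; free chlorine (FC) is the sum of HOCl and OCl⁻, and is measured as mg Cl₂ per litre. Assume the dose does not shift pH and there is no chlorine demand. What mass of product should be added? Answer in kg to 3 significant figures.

[OCl⁻]/[HOCl] = 10^(pH − pKa) = 10^(7.92 − 7.46) = 2.884; fraction as HOCl = 1/(1 + 2.884) = 0.2575.
Free chlorine required for 2.3 ppm HOCl: 2.3 / 0.2575 = 8.933 ppm.
FC to add: 8.933 − 0.7 = 8.233 mg/L as Cl₂.
Cl₂ equivalent: 8.233 mg/L × 758,000 L = 6241 g.
Product at 63.2% available Cl: 6241 / 0.632 = 9875 g.

9.87 kg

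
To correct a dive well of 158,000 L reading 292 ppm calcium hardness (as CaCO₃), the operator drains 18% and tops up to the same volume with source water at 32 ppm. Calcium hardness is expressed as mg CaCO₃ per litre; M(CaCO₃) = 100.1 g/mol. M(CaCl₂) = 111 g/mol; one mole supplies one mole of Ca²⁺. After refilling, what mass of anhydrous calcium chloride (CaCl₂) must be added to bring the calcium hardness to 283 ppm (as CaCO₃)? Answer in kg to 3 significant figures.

6.62 kg

After draining 18% and refilling: 292 × 0.82 + 32 × 0.18 = 245.2 ppm.
Deficit to target: 283 − 245.2 = 37.8 mg/L.
As CaCO₃: 37.8 mg/L × 158,000 L = 5972 g; ÷ 100.1 = 59.66 mol Ca²⁺.
Mass: 59.66 × 111 = 6623 g.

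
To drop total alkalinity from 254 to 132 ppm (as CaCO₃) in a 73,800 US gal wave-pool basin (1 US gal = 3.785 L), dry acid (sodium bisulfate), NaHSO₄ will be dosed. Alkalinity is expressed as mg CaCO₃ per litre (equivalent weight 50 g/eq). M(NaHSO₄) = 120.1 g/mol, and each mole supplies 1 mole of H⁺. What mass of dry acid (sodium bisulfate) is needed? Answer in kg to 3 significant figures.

Volume: 73,800 US gal × 3.785 L/gal = 279,333 L.
Alkalinity to neutralize: (254 − 132) = 122 mg/L as CaCO₃ × 279,333 L = 34,080 g as CaCO₃.
Equivalents of H⁺ required: 34,080 ÷ 50 g/eq = 681.6 eq = 681.6 mol NaHSO₄.
Mass of NaHSO₄: 681.6 × 120.1 = 81,860 g.

81.9 kg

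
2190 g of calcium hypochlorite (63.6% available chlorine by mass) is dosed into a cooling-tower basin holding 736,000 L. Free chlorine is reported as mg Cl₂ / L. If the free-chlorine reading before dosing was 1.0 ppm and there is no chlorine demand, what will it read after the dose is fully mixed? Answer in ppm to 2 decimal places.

2.89 ppm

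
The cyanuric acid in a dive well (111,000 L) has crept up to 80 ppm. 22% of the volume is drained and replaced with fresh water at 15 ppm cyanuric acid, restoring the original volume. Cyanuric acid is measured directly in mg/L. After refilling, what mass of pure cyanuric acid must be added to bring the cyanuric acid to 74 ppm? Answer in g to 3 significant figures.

After draining 22% and refilling: 80 × 0.78 + 15 × 0.22 = 65.7 ppm.
Deficit to target: 74 − 65.7 = 8.3 mg/L.
Mass: 8.3 mg/L × 111,000 L = 921.3 g cyanuric acid.

921 g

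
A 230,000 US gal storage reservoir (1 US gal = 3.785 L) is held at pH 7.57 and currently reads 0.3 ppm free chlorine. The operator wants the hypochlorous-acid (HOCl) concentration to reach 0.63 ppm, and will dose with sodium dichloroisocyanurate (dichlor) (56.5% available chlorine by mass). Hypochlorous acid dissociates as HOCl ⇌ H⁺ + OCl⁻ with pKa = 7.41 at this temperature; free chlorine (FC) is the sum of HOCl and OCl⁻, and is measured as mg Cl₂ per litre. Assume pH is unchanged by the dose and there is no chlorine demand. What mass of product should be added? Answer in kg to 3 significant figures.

Volume: 230,000 US gal × 3.785 L/gal = 870,550 L.
[OCl⁻]/[HOCl] = 10^(pH − pKa) = 10^(7.57 − 7.41) = 1.445; fraction as HOCl = 1/(1 + 1.445) = 0.4089.
Free chlorine required for 0.63 ppm HOCl: 0.63 / 0.4089 = 1.541 ppm.
FC to add: 1.541 − 0.3 = 1.241 mg/L as Cl₂.
Cl₂ equivalent: 1.241 mg/L × 870,550 L = 1080 g.
Product at 56.5% available Cl: 1080 / 0.565 = 1912 g.

1.91 kg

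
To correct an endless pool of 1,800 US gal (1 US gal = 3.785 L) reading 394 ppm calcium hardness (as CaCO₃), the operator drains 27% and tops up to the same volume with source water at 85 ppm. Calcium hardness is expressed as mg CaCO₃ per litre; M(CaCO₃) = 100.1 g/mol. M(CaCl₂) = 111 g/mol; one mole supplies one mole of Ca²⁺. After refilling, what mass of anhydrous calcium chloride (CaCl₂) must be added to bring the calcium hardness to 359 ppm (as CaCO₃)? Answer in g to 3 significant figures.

Volume: 1,800 US gal × 3.785 L/gal = 6,813 L.
After draining 27% and refilling: 394 × 0.73 + 85 × 0.27 = 310.57 ppm.
Deficit to target: 359 − 310.57 = 48.43 mg/L.
As CaCO₃: 48.43 mg/L × 6,813 L = 330 g; ÷ 100.1 = 3.296 mol Ca²⁺.
Mass: 3.296 × 111 = 365.9 g.

366 g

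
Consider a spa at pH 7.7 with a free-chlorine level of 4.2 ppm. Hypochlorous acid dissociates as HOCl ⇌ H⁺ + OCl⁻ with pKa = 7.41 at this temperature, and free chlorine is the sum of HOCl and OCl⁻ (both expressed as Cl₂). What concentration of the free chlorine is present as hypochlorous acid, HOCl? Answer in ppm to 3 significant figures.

1.42 ppm

[OCl⁻]/[HOCl] = 10^(pH − pKa) = 10^(7.7 − 7.41) = 10^0.29 = 1.95.
Fraction as HOCl = 1 / (1 + 1.95) = 0.339.
HOCl = 0.339 × 4.2 ppm = 1.424 ppm.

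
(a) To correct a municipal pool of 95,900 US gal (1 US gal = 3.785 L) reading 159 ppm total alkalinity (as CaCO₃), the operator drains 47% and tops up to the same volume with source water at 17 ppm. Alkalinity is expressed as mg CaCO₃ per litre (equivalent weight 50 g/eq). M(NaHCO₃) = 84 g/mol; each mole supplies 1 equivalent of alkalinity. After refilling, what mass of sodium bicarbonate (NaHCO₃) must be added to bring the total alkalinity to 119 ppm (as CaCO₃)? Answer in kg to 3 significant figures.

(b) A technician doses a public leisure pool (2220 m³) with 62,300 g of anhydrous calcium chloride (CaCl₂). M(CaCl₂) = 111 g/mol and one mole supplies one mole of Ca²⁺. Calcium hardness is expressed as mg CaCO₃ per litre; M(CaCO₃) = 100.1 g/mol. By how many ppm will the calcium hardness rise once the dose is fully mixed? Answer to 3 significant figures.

(a) 16.3 kg; (b) 25.3 ppm

(a) Volume: 95,900 US gal × 3.785 L/gal = 362,982 L.
(a) After draining 47% and refilling: 159 × 0.53 + 17 × 0.47 = 92.26 ppm.
(a) Deficit to target: 119 − 92.26 = 26.74 mg/L.
(a) As CaCO₃: 26.74 mg/L × 362,982 L = 9706 g; ÷ 50 g/eq ÷ 1 = 194.1 mol NaHCO₃.
(a) Mass: 194.1 × 84 = 16,310 g.

(b) Volume: 2220 m³ = 2,220,000 L.
(b) Moles of Ca²⁺: 62,300 g ÷ 111 g/mol = 561.3 mol.
(b) As CaCO₃: 561.3 mol × 100.1 g/mol = 56,180 g.
(b) Rise: 56,180 g / 2,220,000 L × 1000 = 25.31 mg/L.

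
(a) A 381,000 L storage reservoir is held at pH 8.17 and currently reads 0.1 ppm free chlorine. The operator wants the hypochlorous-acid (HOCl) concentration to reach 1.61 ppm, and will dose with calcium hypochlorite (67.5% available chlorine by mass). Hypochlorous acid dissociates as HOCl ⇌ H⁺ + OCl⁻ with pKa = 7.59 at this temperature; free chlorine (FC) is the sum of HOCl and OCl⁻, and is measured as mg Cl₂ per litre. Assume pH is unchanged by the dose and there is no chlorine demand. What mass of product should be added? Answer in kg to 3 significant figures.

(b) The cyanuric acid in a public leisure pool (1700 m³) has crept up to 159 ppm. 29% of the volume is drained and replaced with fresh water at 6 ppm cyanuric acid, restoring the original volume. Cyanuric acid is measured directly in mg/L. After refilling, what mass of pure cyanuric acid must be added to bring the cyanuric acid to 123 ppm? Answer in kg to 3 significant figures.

(a) [OCl⁻]/[HOCl] = 10^(pH − pKa) = 10^(8.17 − 7.59) = 3.802; fraction as HOCl = 1/(1 + 3.802) = 0.2083.
(a) Free chlorine required for 1.61 ppm HOCl: 1.61 / 0.2083 = 7.731 ppm.
(a) FC to add: 7.731 − 0.1 = 7.631 mg/L as Cl₂.
(a) Cl₂ equivalent: 7.631 mg/L × 381,000 L = 2907 g.
(a) Product at 67.5% available Cl: 2907 / 0.675 = 4307 g.

(b) Volume: 1700 m³ = 1,700,000 L.
(b) After draining 29% and refilling: 159 × 0.71 + 6 × 0.29 = 114.63 ppm.
(b) Deficit to target: 123 − 114.63 = 8.37 mg/L.
(b) Mass: 8.37 mg/L × 1,700,000 L = 14,230 g cyanuric acid.

(a) 4.31 kg; (b) 14.2 kg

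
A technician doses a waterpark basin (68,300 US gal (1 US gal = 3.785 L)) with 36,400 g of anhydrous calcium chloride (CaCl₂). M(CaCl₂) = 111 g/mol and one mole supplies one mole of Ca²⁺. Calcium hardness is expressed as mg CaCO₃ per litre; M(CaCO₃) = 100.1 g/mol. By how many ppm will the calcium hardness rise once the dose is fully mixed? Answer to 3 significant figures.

Volume: 68,300 US gal × 3.785 L/gal = 258,516 L.
Moles of Ca²⁺: 36,400 g ÷ 111 g/mol = 327.9 mol.
As CaCO₃: 327.9 mol × 100.1 g/mol = 32,830 g.
Rise: 32,830 g / 258,516 L × 1000 = 127 mg/L.

127 ppm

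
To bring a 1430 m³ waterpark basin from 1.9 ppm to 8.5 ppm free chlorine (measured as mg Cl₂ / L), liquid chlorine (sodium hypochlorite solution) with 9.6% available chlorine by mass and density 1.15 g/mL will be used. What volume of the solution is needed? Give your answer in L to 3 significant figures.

Volume: 1430 m³ = 1,430,000 L.
Chlorine deficit: 8.5 − 1.9 = 6.6 ppm = 6.6 mg/L as Cl₂.
Cl₂ equivalent needed: 6.6 mg/L × 1,430,000 L = 9,438,000 mg = 9438 g.
Product at 9.6% available chlorine: 9438 / 0.096 = 98,310 g.
Volume at density 1.15 g/mL: 98,310 g ÷ 1.15 g/mL = 85,490 mL.

85.5 L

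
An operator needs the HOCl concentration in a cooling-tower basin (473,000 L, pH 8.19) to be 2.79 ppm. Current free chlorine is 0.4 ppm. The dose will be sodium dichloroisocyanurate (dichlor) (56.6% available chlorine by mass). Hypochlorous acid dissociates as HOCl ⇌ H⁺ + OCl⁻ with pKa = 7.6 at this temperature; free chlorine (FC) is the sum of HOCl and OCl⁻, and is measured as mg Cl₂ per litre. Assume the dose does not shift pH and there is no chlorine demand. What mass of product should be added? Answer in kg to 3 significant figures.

11.1 kg

[OCl⁻]/[HOCl] = 10^(pH − pKa) = 10^(8.19 − 7.6) = 3.89; fraction as HOCl = 1/(1 + 3.89) = 0.2045.
Free chlorine required for 2.79 ppm HOCl: 2.79 / 0.2045 = 13.64 ppm.
FC to add: 13.64 − 0.4 = 13.24 mg/L as Cl₂.
Cl₂ equivalent: 13.24 mg/L × 473,000 L = 6265 g.
Product at 56.6% available Cl: 6265 / 0.566 = 11,070 g.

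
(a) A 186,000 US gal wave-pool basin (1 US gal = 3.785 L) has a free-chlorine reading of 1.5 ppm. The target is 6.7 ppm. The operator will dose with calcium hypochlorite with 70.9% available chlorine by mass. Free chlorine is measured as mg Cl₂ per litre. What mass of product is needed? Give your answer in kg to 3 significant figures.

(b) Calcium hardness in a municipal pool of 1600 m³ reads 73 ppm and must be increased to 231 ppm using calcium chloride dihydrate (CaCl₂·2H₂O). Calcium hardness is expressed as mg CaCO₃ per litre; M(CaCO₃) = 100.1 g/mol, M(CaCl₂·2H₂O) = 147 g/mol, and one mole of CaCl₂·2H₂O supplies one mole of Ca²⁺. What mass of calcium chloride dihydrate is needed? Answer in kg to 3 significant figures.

(a) 5.16 kg; (b) 371 kg

(a) Volume: 186,000 US gal × 3.785 L/gal = 704,010 L.
(a) Chlorine deficit: 6.7 − 1.5 = 5.2 ppm = 5.2 mg/L as Cl₂.
(a) Cl₂ equivalent needed: 5.2 mg/L × 704,010 L = 3,661,000 mg = 3661 g.
(a) Product at 70.9% available chlorine: 3661 / 0.709 = 5163 g.

(b) Volume: 1600 m³ = 1,600,000 L.
(b) Hardness to add: (231 − 73) = 158 mg/L as CaCO₃ × 1,600,000 L = 252,800 g as CaCO₃.
(b) Moles of Ca²⁺ (1 mol Ca²⁺ ≡ 1 mol CaCO₃): 252,800 / 100.1 g/mol = 2525 mol.
(b) Mass of CaCl₂·2H₂O: 2525 × 147 = 371,200 g.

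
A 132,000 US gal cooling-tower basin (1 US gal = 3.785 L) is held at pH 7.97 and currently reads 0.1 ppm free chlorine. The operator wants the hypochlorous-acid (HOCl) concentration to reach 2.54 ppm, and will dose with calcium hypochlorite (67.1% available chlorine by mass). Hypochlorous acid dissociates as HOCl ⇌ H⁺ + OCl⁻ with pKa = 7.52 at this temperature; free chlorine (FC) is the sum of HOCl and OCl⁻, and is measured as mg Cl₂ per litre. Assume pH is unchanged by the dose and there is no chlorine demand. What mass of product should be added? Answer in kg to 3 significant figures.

7.15 kg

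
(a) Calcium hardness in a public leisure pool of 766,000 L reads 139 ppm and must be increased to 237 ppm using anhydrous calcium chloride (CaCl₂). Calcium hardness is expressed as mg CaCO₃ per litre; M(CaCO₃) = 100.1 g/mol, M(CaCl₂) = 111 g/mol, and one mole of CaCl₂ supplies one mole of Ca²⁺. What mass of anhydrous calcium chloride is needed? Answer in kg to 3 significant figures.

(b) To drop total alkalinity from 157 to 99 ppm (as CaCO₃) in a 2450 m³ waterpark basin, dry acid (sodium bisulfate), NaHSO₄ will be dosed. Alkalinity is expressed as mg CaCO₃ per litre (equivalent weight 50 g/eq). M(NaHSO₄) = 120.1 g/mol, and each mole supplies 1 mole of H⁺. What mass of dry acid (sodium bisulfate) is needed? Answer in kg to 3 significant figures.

(a) 83.2 kg; (b) 341 kg

(a) Hardness to add: (237 − 139) = 98 mg/L as CaCO₃ × 766,000 L = 75,070 g as CaCO₃.
(a) Moles of Ca²⁺ (1 mol Ca²⁺ ≡ 1 mol CaCO₃): 75,070 / 100.1 g/mol = 749.9 mol.
(a) Mass of CaCl₂: 749.9 × 111 = 83,240 g.

(b) Volume: 2450 m³ = 2,450,000 L.
(b) Alkalinity to neutralize: (157 − 99) = 58 mg/L as CaCO₃ × 2,450,000 L = 142,100 g as CaCO₃.
(b) Equivalents of H⁺ required: 142,100 ÷ 50 g/eq = 2842 eq = 2842 mol NaHSO₄.
(b) Mass of NaHSO₄: 2842 × 120.1 = 341,300 g.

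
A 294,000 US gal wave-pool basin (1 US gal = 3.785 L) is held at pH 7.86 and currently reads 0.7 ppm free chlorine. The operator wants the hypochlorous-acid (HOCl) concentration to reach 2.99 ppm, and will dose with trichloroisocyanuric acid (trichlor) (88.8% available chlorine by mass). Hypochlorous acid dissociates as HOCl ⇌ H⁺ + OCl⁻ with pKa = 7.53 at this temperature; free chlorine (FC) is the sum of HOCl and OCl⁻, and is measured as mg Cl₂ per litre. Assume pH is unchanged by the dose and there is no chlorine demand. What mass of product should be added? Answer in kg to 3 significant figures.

Volume: 294,000 US gal × 3.785 L/gal = 1,112,790 L.
[OCl⁻]/[HOCl] = 10^(pH − pKa) = 10^(7.86 − 7.53) = 2.138; fraction as HOCl = 1/(1 + 2.138) = 0.3187.
Free chlorine required for 2.99 ppm HOCl: 2.99 / 0.3187 = 9.383 ppm.
FC to add: 9.383 − 0.7 = 8.683 mg/L as Cl₂.
Cl₂ equivalent: 8.683 mg/L × 1,112,790 L = 9662 g.
Product at 88.8% available Cl: 9662 / 0.888 = 10,880 g.

10.9 kg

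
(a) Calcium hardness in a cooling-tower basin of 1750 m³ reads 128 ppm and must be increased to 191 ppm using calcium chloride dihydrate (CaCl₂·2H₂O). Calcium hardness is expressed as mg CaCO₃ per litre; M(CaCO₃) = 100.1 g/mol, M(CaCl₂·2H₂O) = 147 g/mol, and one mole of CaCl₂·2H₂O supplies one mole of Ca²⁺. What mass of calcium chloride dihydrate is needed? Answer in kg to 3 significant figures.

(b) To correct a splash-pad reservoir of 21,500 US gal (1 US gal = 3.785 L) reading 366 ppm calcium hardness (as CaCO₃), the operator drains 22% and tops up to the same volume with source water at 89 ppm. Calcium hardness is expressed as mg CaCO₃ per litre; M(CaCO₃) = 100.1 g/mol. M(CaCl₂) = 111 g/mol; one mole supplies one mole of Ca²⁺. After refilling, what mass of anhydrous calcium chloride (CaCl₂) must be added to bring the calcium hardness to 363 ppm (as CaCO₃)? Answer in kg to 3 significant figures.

(a) 162 kg; (b) 5.23 kg

(a) Volume: 1750 m³ = 1,750,000 L.
(a) Hardness to add: (191 − 128) = 63 mg/L as CaCO₃ × 1,750,000 L = 110,200 g as CaCO₃.
(a) Moles of Ca²⁺ (1 mol Ca²⁺ ≡ 1 mol CaCO₃): 110,200 / 100.1 g/mol = 1101 mol.
(a) Mass of CaCl₂·2H₂O: 1101 × 147 = 161,900 g.

(b) Volume: 21,500 US gal × 3.785 L/gal = 81,378 L.
(b) After draining 22% and refilling: 366 × 0.78 + 89 × 0.22 = 305.06 ppm.
(b) Deficit to target: 363 − 305.06 = 57.94 mg/L.
(b) As CaCO₃: 57.94 mg/L × 81,378 L = 4715 g; ÷ 100.1 = 47.1 mol Ca²⁺.
(b) Mass: 47.1 × 111 = 5228 g.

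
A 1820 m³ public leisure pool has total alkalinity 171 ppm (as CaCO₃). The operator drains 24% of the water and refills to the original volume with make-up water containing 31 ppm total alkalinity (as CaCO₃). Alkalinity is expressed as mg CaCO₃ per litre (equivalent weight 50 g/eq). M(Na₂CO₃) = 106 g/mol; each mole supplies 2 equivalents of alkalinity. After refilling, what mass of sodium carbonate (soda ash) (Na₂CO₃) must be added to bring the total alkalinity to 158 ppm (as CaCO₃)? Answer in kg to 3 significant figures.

39.7 kg

Volume: 1820 m³ = 1,820,000 L.
After draining 24% and refilling: 171 × 0.76 + 31 × 0.24 = 137.4 ppm.
Deficit to target: 158 − 137.4 = 20.6 mg/L.
As CaCO₃: 20.6 mg/L × 1,820,000 L = 37,490 g; ÷ 50 g/eq ÷ 2 = 374.9 mol Na₂CO₃.
Mass: 374.9 × 106 = 39,740 g.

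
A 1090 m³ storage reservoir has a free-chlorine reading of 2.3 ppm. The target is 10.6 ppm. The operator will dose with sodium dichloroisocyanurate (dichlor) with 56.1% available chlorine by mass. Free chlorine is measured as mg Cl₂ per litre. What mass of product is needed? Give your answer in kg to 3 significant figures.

Volume: 1090 m³ = 1,090,000 L.
Chlorine deficit: 10.6 − 2.3 = 8.3 ppm = 8.3 mg/L as Cl₂.
Cl₂ equivalent needed: 8.3 mg/L × 1,090,000 L = 9,047,000 mg = 9047 g.
Product at 56.1% available chlorine: 9047 / 0.561 = 16,130 g.

16.1 kg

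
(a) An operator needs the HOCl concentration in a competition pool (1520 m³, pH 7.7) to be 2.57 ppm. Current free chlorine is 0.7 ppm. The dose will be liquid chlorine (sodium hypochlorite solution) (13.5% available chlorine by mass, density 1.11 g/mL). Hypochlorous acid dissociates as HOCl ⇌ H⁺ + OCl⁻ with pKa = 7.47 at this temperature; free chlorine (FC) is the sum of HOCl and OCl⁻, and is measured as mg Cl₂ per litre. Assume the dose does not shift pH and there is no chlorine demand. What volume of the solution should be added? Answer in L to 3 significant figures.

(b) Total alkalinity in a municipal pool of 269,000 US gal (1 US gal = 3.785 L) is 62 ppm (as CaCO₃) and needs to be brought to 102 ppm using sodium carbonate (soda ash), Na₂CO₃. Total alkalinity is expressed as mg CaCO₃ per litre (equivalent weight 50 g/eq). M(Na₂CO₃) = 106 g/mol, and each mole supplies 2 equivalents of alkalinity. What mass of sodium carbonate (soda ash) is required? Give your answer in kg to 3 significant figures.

(a) 63.2 L; (b) 43.2 kg

(a) Volume: 1520 m³ = 1,520,000 L.
(a) [OCl⁻]/[HOCl] = 10^(pH − pKa) = 10^(7.7 − 7.47) = 1.698; fraction as HOCl = 1/(1 + 1.698) = 0.3706.
(a) Free chlorine required for 2.57 ppm HOCl: 2.57 / 0.3706 = 6.934 ppm.
(a) FC to add: 6.934 − 0.7 = 6.234 mg/L as Cl₂.
(a) Cl₂ equivalent: 6.234 mg/L × 1,520,000 L = 9476 g.
(a) Product at 13.5% available Cl: 9476 / 0.135 = 70,200 g.
(a) Volume: 70,200 g ÷ 1.11 g/mL = 63,240 mL.

(b) Volume: 269,000 US gal × 3.785 L/gal = 1,018,165 L.
(b) Alkalinity to add: (102 − 62) = 40 mg/L as CaCO₃ × 1,018,165 L = 40,730 g as CaCO₃.
(b) Equivalents: 40,730 g ÷ 50 g/eq = 814.5 eq.
(b) Each mole of Na₂CO₃ supplies 2 eq, so 814.5 / 2 = 407.3 mol.
(b) Mass: 407.3 mol × 106 g/mol = 43,170 g.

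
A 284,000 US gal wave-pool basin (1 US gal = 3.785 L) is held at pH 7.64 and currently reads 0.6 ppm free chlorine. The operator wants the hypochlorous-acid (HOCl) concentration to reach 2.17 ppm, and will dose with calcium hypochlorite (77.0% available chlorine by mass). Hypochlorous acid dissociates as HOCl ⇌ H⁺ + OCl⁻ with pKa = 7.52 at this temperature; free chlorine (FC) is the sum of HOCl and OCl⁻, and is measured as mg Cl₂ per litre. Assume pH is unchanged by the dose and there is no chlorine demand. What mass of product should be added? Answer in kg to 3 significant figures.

Volume: 284,000 US gal × 3.785 L/gal = 1,074,940 L.
[OCl⁻]/[HOCl] = 10^(pH − pKa) = 10^(7.64 − 7.52) = 1.318; fraction as HOCl = 1/(1 + 1.318) = 0.4314.
Free chlorine required for 2.17 ppm HOCl: 2.17 / 0.4314 = 5.031 ppm.
FC to add: 5.031 − 0.6 = 4.431 mg/L as Cl₂.
Cl₂ equivalent: 4.431 mg/L × 1,074,940 L = 4763 g.
Product at 77.0% available Cl: 4763 / 0.77 = 6185 g.

6.19 kg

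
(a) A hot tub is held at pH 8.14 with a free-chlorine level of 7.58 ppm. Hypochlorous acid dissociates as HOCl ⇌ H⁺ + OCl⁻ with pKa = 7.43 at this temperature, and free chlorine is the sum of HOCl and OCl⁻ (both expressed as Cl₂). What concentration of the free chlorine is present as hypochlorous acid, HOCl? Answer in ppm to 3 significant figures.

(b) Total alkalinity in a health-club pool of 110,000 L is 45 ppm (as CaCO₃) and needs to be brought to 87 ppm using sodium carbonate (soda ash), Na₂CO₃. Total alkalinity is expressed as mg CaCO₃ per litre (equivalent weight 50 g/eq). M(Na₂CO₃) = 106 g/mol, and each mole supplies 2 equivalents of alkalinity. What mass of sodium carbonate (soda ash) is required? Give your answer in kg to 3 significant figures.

(a) 1.24 ppm; (b) 4.90 kg

(a) [OCl⁻]/[HOCl] = 10^(pH − pKa) = 10^(8.14 − 7.43) = 10^0.71 = 5.129.
(a) Fraction as HOCl = 1 / (1 + 5.129) = 0.1632.
(a) HOCl = 0.1632 × 7.58 ppm = 1.237 ppm.

(b) Alkalinity to add: (87 − 45) = 42 mg/L as CaCO₃ × 110,000 L = 4620 g as CaCO₃.
(b) Equivalents: 4620 g ÷ 50 g/eq = 92.4 eq.
(b) Each mole of Na₂CO₃ supplies 2 eq, so 92.4 / 2 = 46.2 mol.
(b) Mass: 46.2 mol × 106 g/mol = 4897 g.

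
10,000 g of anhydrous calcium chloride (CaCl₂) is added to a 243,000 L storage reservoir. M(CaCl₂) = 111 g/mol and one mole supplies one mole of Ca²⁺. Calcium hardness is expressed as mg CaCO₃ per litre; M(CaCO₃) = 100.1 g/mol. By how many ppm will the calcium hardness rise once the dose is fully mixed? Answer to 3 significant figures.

37.1 ppm

Moles of Ca²⁺: 10,000 g ÷ 111 g/mol = 90.09 mol.
As CaCO₃: 90.09 mol × 100.1 g/mol = 9018 g.
Rise: 9018 g / 243,000 L × 1000 = 37.11 mg/L.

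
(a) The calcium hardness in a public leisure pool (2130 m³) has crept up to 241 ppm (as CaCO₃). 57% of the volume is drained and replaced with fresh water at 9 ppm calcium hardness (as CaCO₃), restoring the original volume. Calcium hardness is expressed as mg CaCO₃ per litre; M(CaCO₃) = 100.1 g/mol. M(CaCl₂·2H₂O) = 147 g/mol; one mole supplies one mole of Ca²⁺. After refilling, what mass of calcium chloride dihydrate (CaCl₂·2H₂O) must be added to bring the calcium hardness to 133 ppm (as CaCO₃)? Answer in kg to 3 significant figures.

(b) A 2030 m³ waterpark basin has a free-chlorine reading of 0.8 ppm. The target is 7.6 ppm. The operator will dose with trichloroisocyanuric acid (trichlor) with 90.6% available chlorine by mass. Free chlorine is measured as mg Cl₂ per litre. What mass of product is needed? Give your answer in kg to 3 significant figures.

(a) 75.8 kg; (b) 15.2 kg

(a) Volume: 2130 m³ = 2,130,000 L.
(a) After draining 57% and refilling: 241 × 0.43 + 9 × 0.57 = 108.76 ppm.
(a) Deficit to target: 133 − 108.76 = 24.24 mg/L.
(a) As CaCO₃: 24.24 mg/L × 2,130,000 L = 51,630 g; ÷ 100.1 = 515.8 mol Ca²⁺.
(a) Mass: 515.8 × 147 = 75,820 g.

(b) Volume: 2030 m³ = 2,030,000 L.
(b) Chlorine deficit: 7.6 − 0.8 = 6.8 ppm = 6.8 mg/L as Cl₂.
(b) Cl₂ equivalent needed: 6.8 mg/L × 2,030,000 L = 13,800,000 mg = 13,800 g.
(b) Product at 90.6% available chlorine: 13,800 / 0.906 = 15,240 g.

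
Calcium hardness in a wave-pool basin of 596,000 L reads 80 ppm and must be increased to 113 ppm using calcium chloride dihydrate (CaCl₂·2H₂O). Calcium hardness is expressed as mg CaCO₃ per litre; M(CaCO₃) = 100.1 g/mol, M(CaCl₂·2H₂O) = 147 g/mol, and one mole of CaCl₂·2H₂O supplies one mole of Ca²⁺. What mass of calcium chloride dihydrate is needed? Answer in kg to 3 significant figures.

28.9 kg

Hardness to add: (113 − 80) = 33 mg/L as CaCO₃ × 596,000 L = 19,670 g as CaCO₃.
Moles of Ca²⁺ (1 mol Ca²⁺ ≡ 1 mol CaCO₃): 19,670 / 100.1 g/mol = 196.5 mol.
Mass of CaCl₂·2H₂O: 196.5 × 147 = 28,880 g.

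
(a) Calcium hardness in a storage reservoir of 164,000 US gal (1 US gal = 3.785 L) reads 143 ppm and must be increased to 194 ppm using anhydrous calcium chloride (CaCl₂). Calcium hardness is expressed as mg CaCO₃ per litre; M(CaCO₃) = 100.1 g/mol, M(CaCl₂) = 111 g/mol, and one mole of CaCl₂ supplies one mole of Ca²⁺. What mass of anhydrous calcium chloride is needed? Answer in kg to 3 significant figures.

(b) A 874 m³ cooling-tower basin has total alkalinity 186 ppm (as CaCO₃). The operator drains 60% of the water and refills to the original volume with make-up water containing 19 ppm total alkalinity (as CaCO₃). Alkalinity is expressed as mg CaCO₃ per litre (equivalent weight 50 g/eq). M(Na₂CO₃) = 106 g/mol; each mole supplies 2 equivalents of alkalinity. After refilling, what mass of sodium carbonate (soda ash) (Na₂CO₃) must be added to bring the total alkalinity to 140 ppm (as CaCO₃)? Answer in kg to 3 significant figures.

(a) Volume: 164,000 US gal × 3.785 L/gal = 620,740 L.
(a) Hardness to add: (194 − 143) = 51 mg/L as CaCO₃ × 620,740 L = 31,660 g as CaCO₃.
(a) Moles of Ca²⁺ (1 mol Ca²⁺ ≡ 1 mol CaCO₃): 31,660 / 100.1 g/mol = 316.3 mol.
(a) Mass of CaCl₂: 316.3 × 111 = 35,100 g.

(b) Volume: 874 m³ = 874,000 L.
(b) After draining 60% and refilling: 186 × 0.40 + 19 × 0.60 = 85.8 ppm.
(b) Deficit to target: 140 − 85.8 = 54.2 mg/L.
(b) As CaCO₃: 54.2 mg/L × 874,000 L = 47,370 g; ÷ 50 g/eq ÷ 2 = 473.7 mol Na₂CO₃.
(b) Mass: 473.7 × 106 = 50,210 g.

(a) 35.1 kg; (b) 50.2 kg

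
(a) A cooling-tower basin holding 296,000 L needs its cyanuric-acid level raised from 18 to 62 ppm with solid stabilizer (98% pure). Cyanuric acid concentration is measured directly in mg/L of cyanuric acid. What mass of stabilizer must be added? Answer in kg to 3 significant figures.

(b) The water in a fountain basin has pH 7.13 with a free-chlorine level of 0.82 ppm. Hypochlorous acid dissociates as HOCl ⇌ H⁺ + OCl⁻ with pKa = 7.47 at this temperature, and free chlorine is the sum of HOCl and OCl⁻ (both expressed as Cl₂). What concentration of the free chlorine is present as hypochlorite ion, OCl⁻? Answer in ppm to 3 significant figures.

(a) CYA to add: (62 − 18) = 44 mg/L × 296,000 L = 13,020 g cyanuric acid.
(a) At 98% purity: 13,020 / 0.98 = 13,290 g product.

(b) [OCl⁻]/[HOCl] = 10^(pH − pKa) = 10^(7.13 − 7.47) = 10^-0.34 = 0.4571.
(b) Fraction as HOCl = 1 / (1 + 0.4571) = 0.6863.
(b) OCl⁻ = (1 − 0.6863) × 0.82 ppm = 0.2572 ppm.

(a) 13.3 kg; (b) 0.257 ppm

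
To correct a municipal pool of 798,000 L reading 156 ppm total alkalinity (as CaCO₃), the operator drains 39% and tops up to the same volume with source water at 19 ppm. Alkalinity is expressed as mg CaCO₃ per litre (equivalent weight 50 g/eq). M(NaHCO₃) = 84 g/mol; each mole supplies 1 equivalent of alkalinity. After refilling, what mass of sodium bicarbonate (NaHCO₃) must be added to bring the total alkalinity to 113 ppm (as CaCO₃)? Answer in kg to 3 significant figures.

14.0 kg

After draining 39% and refilling: 156 × 0.61 + 19 × 0.39 = 102.57 ppm.
Deficit to target: 113 − 102.57 = 10.43 mg/L.
As CaCO₃: 10.43 mg/L × 798,000 L = 8323 g; ÷ 50 g/eq ÷ 1 = 166.5 mol NaHCO₃.
Mass: 166.5 × 84 = 13,980 g.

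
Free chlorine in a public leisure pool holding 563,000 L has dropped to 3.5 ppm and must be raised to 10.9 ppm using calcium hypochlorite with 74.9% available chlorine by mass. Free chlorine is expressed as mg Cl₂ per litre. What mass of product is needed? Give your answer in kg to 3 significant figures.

5.56 kg

Chlorine deficit: 10.9 − 3.5 = 7.4 ppm = 7.4 mg/L as Cl₂.
Cl₂ equivalent needed: 7.4 mg/L × 563,000 L = 4,166,000 mg = 4166 g.
Product at 74.9% available chlorine: 4166 / 0.749 = 5562 g.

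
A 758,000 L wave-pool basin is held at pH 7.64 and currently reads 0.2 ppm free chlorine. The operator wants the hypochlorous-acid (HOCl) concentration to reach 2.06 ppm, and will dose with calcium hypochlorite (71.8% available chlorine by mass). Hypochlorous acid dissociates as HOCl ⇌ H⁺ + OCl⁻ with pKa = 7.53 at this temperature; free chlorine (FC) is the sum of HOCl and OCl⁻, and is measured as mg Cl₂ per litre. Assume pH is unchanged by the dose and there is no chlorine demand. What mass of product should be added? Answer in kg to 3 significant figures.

4.77 kg

[OCl⁻]/[HOCl] = 10^(pH − pKa) = 10^(7.64 − 7.53) = 1.288; fraction as HOCl = 1/(1 + 1.288) = 0.437.
Free chlorine required for 2.06 ppm HOCl: 2.06 / 0.437 = 4.714 ppm.
FC to add: 4.714 − 0.2 = 4.514 mg/L as Cl₂.
Cl₂ equivalent: 4.514 mg/L × 758,000 L = 3421 g.
Product at 71.8% available Cl: 3421 / 0.718 = 4765 g.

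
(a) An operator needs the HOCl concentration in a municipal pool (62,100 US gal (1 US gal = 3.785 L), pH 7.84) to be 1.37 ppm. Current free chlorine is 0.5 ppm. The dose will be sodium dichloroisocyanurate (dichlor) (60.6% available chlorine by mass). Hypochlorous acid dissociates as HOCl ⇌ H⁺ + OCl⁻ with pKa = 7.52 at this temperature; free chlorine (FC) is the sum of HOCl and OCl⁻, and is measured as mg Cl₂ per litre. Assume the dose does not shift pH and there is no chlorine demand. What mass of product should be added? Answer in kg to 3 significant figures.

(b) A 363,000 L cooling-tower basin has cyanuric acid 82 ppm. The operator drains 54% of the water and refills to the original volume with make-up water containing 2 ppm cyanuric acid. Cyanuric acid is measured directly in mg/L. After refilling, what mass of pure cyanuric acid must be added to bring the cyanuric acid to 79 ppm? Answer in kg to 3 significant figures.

(a) 1.45 kg; (b) 14.6 kg

(a) Volume: 62,100 US gal × 3.785 L/gal = 235,048 L.
(a) [OCl⁻]/[HOCl] = 10^(pH − pKa) = 10^(7.84 − 7.52) = 2.089; fraction as HOCl = 1/(1 + 2.089) = 0.3237.
(a) Free chlorine required for 1.37 ppm HOCl: 1.37 / 0.3237 = 4.232 ppm.
(a) FC to add: 4.232 − 0.5 = 3.732 mg/L as Cl₂.
(a) Cl₂ equivalent: 3.732 mg/L × 235,048 L = 877.3 g.
(a) Product at 60.6% available Cl: 877.3 / 0.606 = 1448 g.

(b) After draining 54% and refilling: 82 × 0.46 + 2 × 0.54 = 38.8 ppm.
(b) Deficit to target: 79 − 38.8 = 40.2 mg/L.
(b) Mass: 40.2 mg/L × 363,000 L = 14,590 g cyanuric acid.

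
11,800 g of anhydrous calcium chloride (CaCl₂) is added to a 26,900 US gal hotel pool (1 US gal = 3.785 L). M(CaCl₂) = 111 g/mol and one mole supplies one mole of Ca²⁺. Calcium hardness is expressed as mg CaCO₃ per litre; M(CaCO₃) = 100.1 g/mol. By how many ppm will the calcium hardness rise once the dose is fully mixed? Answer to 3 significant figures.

Volume: 26,900 US gal × 3.785 L/gal = 101,816 L.
Moles of Ca²⁺: 11,800 g ÷ 111 g/mol = 106.3 mol.
As CaCO₃: 106.3 mol × 100.1 g/mol = 10,640 g.
Rise: 10,640 g / 101,816 L × 1000 = 104.5 mg/L.

105 ppm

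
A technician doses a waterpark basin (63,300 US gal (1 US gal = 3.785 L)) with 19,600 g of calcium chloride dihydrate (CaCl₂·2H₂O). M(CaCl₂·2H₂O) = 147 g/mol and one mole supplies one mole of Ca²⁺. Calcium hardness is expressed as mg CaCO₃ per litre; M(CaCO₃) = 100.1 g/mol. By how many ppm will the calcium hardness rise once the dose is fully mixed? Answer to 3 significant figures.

Volume: 63,300 US gal × 3.785 L/gal = 239,590 L.
Moles of Ca²⁺: 19,600 g ÷ 147 g/mol = 133.3 mol.
As CaCO₃: 133.3 mol × 100.1 g/mol = 13,350 g.
Rise: 13,350 g / 239,590 L × 1000 = 55.71 mg/L.

55.7 ppm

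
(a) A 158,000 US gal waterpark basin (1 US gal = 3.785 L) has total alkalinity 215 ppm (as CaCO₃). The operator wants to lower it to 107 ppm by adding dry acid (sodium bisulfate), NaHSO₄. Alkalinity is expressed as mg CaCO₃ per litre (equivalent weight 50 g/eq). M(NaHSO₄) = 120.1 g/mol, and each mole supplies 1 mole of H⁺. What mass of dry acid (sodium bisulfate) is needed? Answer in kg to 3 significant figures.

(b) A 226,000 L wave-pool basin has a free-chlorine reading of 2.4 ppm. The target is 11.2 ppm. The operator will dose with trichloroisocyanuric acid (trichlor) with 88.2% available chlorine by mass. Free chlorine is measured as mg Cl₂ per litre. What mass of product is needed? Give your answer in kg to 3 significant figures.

(a) 155 kg; (b) 2.25 kg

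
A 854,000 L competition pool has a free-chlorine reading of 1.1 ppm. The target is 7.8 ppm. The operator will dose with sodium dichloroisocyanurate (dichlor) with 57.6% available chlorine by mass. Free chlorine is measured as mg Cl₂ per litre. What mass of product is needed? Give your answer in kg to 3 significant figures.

Chlorine deficit: 7.8 − 1.1 = 6.7 ppm = 6.7 mg/L as Cl₂.
Cl₂ equivalent needed: 6.7 mg/L × 854,000 L = 5,722,000 mg = 5722 g.
Product at 57.6% available chlorine: 5722 / 0.576 = 9934 g.

9.93 kg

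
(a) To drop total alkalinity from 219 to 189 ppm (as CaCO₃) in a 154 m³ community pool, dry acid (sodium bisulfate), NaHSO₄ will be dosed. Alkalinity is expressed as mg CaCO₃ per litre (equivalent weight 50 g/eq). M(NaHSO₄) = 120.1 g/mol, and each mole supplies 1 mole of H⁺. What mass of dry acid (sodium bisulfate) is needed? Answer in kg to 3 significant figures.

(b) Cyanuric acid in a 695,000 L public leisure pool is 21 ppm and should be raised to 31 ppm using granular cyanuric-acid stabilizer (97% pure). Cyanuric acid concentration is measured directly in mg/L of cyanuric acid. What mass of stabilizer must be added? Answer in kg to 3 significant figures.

(a) 11.1 kg; (b) 7.16 kg

(a) Volume: 154 m³ = 154,000 L.
(a) Alkalinity to neutralize: (219 − 189) = 30 mg/L as CaCO₃ × 154,000 L = 4620 g as CaCO₃.
(a) Equivalents of H⁺ required: 4620 ÷ 50 g/eq = 92.4 eq = 92.4 mol NaHSO₄.
(a) Mass of NaHSO₄: 92.4 × 120.1 = 11,100 g.

(b) CYA to add: (31 − 21) = 10 mg/L × 695,000 L = 6950 g cyanuric acid.
(b) At 97% purity: 6950 / 0.97 = 7165 g product.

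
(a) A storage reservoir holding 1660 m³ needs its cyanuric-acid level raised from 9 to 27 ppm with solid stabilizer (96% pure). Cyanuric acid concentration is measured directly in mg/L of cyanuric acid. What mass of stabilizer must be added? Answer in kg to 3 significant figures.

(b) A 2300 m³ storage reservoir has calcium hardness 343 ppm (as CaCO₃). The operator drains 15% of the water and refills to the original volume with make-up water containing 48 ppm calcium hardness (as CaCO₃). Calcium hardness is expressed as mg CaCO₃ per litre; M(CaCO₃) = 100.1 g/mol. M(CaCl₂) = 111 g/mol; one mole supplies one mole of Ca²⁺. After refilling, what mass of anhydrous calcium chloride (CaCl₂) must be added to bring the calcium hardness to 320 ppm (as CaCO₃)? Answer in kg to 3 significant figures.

(a) Volume: 1660 m³ = 1,660,000 L.
(a) CYA to add: (27 − 9) = 18 mg/L × 1,660,000 L = 29,880 g cyanuric acid.
(a) At 96% purity: 29,880 / 0.96 = 31,120 g product.

(b) Volume: 2300 m³ = 2,300,000 L.
(b) After draining 15% and refilling: 343 × 0.85 + 48 × 0.15 = 298.75 ppm.
(b) Deficit to target: 320 − 298.75 = 21.25 mg/L.
(b) As CaCO₃: 21.25 mg/L × 2,300,000 L = 48,880 g; ÷ 100.1 = 488.3 mol Ca²⁺.
(b) Mass: 488.3 × 111 = 54,200 g.

(a) 31.1 kg; (b) 54.2 kg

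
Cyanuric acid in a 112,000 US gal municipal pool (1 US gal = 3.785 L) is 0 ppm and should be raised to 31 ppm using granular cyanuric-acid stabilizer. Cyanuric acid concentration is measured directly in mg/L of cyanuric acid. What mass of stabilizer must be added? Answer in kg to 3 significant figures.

Volume: 112,000 US gal × 3.785 L/gal = 423,920 L.
CYA to add: (31 − 0) = 31 mg/L × 423,920 L = 13,140 g cyanuric acid.

13.1 kg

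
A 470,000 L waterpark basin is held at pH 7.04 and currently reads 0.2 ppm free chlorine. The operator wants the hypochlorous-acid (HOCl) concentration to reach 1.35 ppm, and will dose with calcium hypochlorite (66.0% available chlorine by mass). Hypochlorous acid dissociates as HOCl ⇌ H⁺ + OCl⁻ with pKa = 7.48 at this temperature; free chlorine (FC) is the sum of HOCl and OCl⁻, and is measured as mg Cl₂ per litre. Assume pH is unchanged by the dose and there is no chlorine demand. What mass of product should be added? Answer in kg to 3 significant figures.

[OCl⁻]/[HOCl] = 10^(pH − pKa) = 10^(7.04 − 7.48) = 0.3631; fraction as HOCl = 1/(1 + 0.3631) = 0.7336.
Free chlorine required for 1.35 ppm HOCl: 1.35 / 0.7336 = 1.84 ppm.
FC to add: 1.84 − 0.2 = 1.64 mg/L as Cl₂.
Cl₂ equivalent: 1.64 mg/L × 470,000 L = 770.9 g.
Product at 66.0% available Cl: 770.9 / 0.66 = 1168 g.

1.17 kg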